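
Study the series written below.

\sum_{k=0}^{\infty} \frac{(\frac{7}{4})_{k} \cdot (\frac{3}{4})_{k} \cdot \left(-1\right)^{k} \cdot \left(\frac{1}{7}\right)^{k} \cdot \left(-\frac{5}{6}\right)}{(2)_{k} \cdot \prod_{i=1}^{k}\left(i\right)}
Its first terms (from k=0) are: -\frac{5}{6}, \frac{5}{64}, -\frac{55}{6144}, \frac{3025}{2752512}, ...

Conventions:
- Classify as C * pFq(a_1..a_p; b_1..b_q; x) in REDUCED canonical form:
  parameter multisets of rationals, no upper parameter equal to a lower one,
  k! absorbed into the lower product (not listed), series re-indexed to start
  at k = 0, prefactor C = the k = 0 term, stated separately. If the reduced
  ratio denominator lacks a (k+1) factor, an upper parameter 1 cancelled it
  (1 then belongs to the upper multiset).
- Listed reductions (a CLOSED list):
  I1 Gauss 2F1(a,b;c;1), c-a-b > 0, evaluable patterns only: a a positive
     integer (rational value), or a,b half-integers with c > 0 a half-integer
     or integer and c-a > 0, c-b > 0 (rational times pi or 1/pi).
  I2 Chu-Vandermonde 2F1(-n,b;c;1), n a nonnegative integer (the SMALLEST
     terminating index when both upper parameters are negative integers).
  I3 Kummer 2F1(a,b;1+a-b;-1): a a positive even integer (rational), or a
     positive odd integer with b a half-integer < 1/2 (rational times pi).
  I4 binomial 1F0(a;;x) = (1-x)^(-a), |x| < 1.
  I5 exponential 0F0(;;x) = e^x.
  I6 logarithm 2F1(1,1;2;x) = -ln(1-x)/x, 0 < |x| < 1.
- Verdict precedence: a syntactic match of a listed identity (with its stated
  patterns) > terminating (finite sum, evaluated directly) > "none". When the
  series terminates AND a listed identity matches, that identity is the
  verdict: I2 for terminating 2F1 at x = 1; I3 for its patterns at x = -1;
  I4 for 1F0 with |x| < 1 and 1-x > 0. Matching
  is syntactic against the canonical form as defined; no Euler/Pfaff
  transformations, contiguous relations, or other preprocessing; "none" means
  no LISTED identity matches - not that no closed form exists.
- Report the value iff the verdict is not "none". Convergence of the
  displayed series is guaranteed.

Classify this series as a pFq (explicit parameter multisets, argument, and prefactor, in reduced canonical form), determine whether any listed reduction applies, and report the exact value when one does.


The series (x = -\frac{1}{7}) is 2F1: upper {\frac{3}{4}, \frac{7}{4}}, lower {2}, prefactor -\frac{5}{6}. Verdict: none. No listed pattern accepts 2F1(\frac{3}{4}, \frac{7}{4}; 2; -\frac{1}{7}).

Key observation: with t_0 = -\frac{5}{6}, the (-1)^k factor (C = -5/6) folds into the argument's sign.
Step ratio: r(k) = -\frac{1}{7} * (k+\frac{3}{4}) (k+\frac{7}{4}) / [(k+2) (k+1)] ; factor over Q: parameters, x = -\frac{1}{7}, and C = -\frac{5}{6}.


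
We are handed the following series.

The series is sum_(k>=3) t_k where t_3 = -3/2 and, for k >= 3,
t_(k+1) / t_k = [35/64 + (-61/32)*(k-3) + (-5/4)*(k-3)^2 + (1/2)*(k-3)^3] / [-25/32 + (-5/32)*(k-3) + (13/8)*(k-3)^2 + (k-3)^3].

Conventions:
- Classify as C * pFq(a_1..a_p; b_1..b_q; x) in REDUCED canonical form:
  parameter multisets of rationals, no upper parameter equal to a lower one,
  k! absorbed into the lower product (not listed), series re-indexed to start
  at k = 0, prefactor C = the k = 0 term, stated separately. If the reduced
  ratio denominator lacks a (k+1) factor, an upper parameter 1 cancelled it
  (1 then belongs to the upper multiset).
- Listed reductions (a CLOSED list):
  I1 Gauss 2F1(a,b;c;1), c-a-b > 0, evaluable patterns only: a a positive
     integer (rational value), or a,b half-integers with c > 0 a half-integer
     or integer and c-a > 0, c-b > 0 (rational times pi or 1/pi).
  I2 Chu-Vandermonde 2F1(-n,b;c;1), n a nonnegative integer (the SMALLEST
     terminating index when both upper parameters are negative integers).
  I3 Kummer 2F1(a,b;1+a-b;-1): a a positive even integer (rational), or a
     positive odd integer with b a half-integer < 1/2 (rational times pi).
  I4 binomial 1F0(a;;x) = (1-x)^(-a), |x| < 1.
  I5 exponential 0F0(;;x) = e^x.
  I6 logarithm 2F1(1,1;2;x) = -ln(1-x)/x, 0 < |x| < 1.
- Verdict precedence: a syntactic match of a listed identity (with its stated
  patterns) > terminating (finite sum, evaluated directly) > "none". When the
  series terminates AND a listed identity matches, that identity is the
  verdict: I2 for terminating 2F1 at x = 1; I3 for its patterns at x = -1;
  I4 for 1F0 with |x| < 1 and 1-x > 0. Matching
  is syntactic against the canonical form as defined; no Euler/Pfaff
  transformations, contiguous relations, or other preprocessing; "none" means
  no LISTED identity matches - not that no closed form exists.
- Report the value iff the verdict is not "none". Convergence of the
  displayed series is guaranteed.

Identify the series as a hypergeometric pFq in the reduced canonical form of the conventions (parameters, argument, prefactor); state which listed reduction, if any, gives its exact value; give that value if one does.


This is -3/2 * 2F1(-7/2, -1/4; -5/8; 1/2) in reduced canonical form. Verdict: none (x = 1/2): each listed identity misses the multisets {-7/2, -1/4} ; {-5/8}.

Structural cue: t_0 = -3/2 here, and factor the ratio over Q (C = -3/2, x = 1/2): negated roots = parameters.
Ratio: r(k) = (1/2) * (k-7/2) (k-1/4) / [(k-5/8) (k+1)] - rational in k, leading ratio (1/2); with t_0 = -3/2, classification follows.


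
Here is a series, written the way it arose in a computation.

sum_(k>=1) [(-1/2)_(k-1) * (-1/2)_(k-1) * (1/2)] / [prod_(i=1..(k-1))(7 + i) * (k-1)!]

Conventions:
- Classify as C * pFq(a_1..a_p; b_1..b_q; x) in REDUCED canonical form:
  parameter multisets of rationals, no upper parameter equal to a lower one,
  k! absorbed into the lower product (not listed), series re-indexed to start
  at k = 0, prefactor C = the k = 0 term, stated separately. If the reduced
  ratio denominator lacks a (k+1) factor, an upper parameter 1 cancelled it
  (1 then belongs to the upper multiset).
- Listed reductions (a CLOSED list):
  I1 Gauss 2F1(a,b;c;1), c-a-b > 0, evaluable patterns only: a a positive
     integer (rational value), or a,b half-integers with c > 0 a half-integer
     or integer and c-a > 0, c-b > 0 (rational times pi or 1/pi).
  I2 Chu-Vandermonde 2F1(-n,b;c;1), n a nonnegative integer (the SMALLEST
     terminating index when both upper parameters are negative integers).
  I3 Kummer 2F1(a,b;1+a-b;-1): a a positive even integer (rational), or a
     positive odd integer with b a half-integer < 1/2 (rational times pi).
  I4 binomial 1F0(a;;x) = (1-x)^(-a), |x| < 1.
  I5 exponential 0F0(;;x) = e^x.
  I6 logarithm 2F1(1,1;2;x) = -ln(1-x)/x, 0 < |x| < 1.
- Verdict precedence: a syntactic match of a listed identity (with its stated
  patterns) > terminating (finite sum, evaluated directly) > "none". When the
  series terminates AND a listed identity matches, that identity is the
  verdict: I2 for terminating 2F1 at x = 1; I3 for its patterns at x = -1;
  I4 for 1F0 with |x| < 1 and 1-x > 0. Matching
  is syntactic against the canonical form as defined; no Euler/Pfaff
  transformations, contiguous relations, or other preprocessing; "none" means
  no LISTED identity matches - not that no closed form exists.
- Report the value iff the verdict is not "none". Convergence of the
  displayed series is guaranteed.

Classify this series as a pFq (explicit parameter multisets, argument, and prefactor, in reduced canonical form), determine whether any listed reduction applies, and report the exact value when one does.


The tell: x = 1 and the lower running product (C = 1/2) is a rising factorial.
Adjacent-term ratio: r(k) = 1 * (k-1/2) (k-1/2) / [(k+8) (k+1)] - rational in k. x = 1; t_0 = 1/2; negate the roots.

At argument 1: a 2F1 with upper {-1/2, -1/2}, lower {8}, scaled by C = 1/2. Verdict at x = 1: the half-integer Gauss pattern (I1) matches (x = 1; upper {-1/2, -1/2} half-integers, c = 8 in the evaluable pattern). Its exact value is (67108864/41409225) / pi.


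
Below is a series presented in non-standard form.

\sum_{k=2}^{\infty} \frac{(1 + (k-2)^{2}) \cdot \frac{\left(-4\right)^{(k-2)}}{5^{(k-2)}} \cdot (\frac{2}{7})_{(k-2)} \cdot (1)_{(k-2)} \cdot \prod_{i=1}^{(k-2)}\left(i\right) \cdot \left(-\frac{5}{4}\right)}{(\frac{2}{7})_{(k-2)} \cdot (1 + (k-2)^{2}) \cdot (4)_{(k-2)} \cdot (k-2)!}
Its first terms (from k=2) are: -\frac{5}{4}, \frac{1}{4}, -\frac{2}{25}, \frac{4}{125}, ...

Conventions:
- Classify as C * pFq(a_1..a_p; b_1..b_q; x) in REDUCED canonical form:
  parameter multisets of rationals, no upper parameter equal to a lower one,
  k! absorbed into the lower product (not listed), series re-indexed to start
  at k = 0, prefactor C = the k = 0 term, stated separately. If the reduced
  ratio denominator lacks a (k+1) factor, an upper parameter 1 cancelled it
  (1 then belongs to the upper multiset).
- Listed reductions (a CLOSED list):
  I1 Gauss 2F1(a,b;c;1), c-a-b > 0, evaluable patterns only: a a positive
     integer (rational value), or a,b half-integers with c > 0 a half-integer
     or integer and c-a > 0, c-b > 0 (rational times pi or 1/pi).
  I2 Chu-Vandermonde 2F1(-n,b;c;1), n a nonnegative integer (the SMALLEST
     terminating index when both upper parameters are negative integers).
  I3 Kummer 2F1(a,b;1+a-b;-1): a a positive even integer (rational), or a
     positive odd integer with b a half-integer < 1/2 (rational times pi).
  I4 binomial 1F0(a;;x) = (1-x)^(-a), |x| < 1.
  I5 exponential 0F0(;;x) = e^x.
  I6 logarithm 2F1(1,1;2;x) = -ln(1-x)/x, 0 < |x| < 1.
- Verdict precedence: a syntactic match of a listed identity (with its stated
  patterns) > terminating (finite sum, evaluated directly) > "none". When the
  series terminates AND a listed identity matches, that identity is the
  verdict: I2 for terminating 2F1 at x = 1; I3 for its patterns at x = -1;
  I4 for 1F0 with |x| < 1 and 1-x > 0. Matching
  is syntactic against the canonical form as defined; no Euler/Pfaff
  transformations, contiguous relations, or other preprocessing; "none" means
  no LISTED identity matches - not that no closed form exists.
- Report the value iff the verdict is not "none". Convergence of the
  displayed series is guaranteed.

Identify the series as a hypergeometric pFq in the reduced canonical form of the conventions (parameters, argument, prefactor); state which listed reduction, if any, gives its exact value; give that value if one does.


Prefactor -\frac{5}{4}, argument -\frac{4}{5}: 2F1 with upper {1, 1} over lower {4}. Verdict: none. Every listed pattern misses the 2F1 form at -\frac{4}{5}, upper {1, 1}.

Key step: x = -\frac{4}{5} and the running product (C = -5/4, x = -4/5) telescopes to a rising factorial.
Consecutive-term ratio: r(k) = -\frac{4}{5} * (k+1) (k+1) / [(k+4) (k+1)] - poly over poly, x = -\frac{4}{5} from leading terms; C = -\frac{5}{4} at k = 0.


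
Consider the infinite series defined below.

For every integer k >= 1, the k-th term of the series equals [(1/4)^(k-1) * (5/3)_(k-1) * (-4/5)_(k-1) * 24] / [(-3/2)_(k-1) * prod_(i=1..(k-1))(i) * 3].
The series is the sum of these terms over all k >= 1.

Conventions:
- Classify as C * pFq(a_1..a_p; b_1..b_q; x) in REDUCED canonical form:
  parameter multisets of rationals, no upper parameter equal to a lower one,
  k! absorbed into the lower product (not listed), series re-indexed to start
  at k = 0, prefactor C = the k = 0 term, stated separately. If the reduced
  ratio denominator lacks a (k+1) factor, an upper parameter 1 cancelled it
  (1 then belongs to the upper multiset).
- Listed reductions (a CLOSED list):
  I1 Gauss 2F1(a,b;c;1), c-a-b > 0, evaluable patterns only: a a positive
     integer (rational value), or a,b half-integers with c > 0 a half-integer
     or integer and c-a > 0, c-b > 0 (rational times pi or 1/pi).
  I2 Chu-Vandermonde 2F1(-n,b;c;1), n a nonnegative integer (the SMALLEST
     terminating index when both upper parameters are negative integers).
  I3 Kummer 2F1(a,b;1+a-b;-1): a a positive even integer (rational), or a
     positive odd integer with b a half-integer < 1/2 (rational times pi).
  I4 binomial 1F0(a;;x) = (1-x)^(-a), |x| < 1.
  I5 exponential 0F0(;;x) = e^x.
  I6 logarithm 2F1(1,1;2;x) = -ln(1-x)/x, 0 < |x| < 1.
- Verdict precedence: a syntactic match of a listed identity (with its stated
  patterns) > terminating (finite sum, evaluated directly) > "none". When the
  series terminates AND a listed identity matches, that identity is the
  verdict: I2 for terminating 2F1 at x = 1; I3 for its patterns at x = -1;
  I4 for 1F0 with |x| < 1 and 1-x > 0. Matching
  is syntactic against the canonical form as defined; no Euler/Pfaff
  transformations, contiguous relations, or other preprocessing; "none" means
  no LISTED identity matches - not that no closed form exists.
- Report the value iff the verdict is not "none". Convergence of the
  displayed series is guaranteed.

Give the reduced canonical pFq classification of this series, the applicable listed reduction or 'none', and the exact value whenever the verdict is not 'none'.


With C = 8: the canonical form is 2F1(-4/5, 5/3; -3/2; 1/4). Verdict: none - this 2F1 at x = 1/4 matches no listed pattern, and upper {-4/5, 5/3} holds no stopper.

Structural cue: t_0 = 8 here, and the product of the first k integers (C = 8, x = 1/4) is k!.
Step ratio: r(k) = (1/4) * (k-4/5) (k+5/3) / [(k-3/2) (k+1)] - rational in k, leading ratio (1/4); with t_0 = 8, classification follows.


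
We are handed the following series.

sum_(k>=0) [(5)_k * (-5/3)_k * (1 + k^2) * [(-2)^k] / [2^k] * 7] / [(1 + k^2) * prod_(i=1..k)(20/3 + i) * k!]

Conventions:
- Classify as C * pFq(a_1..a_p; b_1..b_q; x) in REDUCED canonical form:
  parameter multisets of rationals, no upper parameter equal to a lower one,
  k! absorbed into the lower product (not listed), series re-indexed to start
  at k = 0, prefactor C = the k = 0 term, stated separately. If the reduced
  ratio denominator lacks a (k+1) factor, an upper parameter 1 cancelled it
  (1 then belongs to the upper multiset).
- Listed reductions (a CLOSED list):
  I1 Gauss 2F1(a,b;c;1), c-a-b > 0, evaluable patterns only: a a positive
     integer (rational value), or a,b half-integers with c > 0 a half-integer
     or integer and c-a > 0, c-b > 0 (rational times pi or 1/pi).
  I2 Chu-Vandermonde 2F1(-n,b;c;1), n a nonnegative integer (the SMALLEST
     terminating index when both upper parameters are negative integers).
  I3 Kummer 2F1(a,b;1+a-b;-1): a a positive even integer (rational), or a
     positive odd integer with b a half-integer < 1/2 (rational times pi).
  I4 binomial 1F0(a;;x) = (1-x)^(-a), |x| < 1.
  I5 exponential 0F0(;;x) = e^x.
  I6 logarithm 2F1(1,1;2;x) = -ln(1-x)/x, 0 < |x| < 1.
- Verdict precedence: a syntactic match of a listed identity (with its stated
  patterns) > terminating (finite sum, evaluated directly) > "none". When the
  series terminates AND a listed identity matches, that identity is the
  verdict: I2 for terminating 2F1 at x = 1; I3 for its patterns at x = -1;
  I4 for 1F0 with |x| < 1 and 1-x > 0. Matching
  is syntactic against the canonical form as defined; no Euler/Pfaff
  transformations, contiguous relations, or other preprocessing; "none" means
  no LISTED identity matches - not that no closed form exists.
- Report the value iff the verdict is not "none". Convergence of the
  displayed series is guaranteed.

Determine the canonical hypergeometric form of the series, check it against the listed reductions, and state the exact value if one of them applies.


The series (x = -1) is 2F1: upper {-5/3, 5}, lower {23/3}, prefactor 7. Verdict: none - at argument -1 the multisets {-5/3, 5} ; {23/3} match no listed identity.

Structural cue: x = (-1) and the lower running product (C = 7) is a rising factorial.
Step ratio: r(k) = (-1) * (k-5/3) (k+5) / [(k+23/3) (k+1)] - rational in k. x = (-1); t_0 = 7; negate the roots.


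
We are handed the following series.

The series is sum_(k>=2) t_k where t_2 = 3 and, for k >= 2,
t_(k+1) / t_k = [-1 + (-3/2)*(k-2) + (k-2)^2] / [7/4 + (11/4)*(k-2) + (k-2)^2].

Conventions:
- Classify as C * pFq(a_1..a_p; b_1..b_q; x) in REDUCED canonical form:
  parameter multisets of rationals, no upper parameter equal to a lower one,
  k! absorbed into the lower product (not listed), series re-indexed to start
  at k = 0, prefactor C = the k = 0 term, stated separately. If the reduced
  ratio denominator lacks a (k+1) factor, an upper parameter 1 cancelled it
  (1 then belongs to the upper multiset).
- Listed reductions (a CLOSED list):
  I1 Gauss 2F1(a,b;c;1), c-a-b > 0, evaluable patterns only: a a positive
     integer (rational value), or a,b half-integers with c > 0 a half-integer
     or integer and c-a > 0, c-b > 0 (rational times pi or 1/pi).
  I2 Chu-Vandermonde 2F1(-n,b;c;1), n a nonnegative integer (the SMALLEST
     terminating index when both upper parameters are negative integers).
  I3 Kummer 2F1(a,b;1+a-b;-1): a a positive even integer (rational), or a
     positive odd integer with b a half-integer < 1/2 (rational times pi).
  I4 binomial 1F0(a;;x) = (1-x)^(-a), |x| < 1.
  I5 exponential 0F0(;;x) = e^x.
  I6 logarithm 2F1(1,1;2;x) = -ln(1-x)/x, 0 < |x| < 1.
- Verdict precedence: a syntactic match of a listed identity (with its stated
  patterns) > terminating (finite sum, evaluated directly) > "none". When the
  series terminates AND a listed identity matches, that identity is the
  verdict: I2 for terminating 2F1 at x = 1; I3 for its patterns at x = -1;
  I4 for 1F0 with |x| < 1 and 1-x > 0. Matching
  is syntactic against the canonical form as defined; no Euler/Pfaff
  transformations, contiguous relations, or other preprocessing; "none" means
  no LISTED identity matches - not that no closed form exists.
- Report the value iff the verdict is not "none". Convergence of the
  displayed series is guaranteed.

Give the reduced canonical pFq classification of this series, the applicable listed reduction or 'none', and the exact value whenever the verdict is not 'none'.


This is 3 * 2F1(-2, 1/2; 7/4; 1) in reduced canonical form. Verdict: Chu-Vandermonde (I2) fires (terminating 2F1 at x = 1 with n = 2, b = 1/2, c = 7/4). Hence: 135/77.

Key observation: x = 1 and factor the ratio over Q (prefactor 3): negated roots = parameters.
Adjacent-term ratio: r(k) = 1 * (k-2) (k+1/2) / [(k+7/4) (k+1)] - rational in k, leading ratio 1; with t_0 = 3, classification follows.


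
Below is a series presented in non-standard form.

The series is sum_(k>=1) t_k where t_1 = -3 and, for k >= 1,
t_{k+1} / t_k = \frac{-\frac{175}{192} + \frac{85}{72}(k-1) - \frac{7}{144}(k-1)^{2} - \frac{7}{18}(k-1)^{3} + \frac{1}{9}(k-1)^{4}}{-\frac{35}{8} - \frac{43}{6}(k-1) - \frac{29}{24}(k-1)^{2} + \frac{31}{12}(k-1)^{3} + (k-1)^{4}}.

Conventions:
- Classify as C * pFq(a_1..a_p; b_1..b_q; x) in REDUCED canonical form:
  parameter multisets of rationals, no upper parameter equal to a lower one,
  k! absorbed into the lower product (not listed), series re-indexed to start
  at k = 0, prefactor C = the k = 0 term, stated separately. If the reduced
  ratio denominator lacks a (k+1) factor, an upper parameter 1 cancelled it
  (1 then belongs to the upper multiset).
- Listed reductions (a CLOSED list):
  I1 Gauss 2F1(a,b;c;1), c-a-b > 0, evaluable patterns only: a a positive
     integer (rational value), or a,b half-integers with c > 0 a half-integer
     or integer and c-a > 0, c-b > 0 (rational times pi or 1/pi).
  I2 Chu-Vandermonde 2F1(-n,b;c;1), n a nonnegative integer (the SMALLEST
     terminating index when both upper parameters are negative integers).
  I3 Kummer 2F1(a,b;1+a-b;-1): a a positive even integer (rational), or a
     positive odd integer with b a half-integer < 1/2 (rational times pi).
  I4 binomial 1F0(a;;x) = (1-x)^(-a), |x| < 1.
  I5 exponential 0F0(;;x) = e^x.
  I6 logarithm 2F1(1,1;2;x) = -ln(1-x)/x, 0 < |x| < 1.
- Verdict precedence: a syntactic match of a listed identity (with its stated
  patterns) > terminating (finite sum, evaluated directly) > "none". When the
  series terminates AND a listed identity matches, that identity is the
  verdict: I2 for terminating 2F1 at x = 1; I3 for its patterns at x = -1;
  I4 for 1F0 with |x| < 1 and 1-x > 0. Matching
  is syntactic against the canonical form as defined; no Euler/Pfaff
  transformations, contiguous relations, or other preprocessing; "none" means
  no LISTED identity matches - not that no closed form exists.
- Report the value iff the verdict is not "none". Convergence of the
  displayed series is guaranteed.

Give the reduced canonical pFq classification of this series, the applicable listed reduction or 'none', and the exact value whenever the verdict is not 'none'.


With C = -3: the canonical form is 3F2(-\frac{5}{2}, -\frac{3}{2}, -\frac{5}{4}; -\frac{5}{3}, \frac{3}{2}; \frac{1}{9}). Verdict: none - at argument \frac{1}{9} the multisets {-\frac{5}{2}, -\frac{3}{2}, -\frac{5}{4}} ; {-\frac{5}{3}, \frac{3}{2}} match no listed identity.

Key observation: t_0 being -3, factor the ratio over Q (C = -3, x = 1/9): negated roots = parameters.
Ratio: r(k) = \frac{1}{9} * (k-\frac{5}{2}) (k-\frac{3}{2}) (k-\frac{5}{4}) / [(k-\frac{5}{3}) (k+\frac{3}{2}) (k+1)] - rational; roots negated = parameters, x = \frac{1}{9}, C = -3.


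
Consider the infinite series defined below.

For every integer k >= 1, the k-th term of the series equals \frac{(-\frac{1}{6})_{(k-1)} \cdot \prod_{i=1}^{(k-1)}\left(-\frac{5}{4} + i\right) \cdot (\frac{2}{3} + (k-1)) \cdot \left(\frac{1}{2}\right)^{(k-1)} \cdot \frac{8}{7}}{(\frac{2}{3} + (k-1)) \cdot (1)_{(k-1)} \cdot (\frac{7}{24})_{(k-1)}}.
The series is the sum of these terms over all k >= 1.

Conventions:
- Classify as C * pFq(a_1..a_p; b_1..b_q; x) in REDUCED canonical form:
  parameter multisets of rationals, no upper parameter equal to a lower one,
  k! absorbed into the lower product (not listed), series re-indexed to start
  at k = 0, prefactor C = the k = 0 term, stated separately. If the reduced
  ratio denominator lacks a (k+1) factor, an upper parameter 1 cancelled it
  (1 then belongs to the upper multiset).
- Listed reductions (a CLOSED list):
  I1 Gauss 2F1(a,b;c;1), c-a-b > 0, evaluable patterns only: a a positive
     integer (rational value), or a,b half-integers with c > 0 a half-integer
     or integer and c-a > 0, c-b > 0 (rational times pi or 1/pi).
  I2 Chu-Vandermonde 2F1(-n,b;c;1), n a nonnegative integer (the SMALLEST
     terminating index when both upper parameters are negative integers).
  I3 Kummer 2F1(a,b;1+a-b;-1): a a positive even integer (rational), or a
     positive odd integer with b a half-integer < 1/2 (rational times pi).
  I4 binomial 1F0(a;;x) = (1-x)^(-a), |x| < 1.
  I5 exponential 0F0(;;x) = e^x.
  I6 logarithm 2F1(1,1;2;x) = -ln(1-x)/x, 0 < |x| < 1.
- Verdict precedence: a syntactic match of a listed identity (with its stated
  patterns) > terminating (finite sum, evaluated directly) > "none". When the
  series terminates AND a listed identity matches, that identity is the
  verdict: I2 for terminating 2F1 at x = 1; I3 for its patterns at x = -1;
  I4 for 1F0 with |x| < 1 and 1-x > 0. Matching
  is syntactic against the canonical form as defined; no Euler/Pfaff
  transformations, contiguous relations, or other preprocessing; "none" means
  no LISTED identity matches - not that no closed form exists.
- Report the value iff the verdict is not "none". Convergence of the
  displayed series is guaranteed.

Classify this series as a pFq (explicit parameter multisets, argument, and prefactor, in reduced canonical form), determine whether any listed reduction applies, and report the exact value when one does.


Prefactor \frac{8}{7}, argument \frac{1}{2}: 2F1 with upper {-\frac{1}{4}, -\frac{1}{6}} over lower {\frac{7}{24}}. Verdict: none - this 2F1 at x = \frac{1}{2} matches no listed pattern, and upper {-\frac{1}{4}, -\frac{1}{6}} holds no stopper.

First insight: x = \frac{1}{2} and striking the common factor k + 2/3 reduces the term (C = 8/7, x = 1/2).
Consecutive-term ratio: r(k) = \frac{1}{2} * (k-\frac{1}{4}) (k-\frac{1}{6}) / [(k+\frac{7}{24}) (k+1)] - rational in k, leading ratio \frac{1}{2}; with t_0 = \frac{8}{7}, classification follows.


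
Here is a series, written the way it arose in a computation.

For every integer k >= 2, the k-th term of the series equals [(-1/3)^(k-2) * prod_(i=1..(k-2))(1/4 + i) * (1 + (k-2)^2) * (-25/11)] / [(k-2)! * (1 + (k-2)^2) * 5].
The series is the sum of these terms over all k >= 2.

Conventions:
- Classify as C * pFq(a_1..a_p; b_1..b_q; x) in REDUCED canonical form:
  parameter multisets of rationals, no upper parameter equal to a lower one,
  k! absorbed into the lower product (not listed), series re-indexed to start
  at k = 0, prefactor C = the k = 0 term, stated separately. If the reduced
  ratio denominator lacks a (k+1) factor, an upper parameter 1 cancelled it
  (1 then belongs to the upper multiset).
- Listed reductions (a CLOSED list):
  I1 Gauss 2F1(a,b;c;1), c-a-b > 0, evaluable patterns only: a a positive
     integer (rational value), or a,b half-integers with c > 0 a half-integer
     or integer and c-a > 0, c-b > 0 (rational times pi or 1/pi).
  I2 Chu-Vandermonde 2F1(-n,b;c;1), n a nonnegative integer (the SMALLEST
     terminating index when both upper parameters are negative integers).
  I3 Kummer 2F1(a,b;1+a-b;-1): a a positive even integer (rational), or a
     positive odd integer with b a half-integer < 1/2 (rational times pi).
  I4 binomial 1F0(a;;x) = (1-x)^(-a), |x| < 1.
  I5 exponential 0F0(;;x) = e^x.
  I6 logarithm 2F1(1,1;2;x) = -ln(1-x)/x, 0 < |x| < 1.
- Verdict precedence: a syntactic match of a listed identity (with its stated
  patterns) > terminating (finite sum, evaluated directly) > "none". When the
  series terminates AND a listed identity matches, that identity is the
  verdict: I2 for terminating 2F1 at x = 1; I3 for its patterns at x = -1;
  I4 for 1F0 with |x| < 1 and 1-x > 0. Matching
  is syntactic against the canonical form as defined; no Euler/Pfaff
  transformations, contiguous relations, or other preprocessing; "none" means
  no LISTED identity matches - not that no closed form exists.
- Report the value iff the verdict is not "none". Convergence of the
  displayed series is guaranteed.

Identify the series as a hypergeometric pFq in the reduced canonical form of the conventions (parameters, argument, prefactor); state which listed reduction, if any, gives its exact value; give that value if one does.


The series (x = -1/3) is 1F0: upper {5/4}, lower {-}, prefactor -5/11. Verdict: binomial (I4) matches (the 1F0 binomial series: exponent -5/4, x = -1/3). Its exact value is (-5/11) * (4/3)^(-5/4).

Key step: with t_0 = -5/11, the constant factors (C = -5/11) combine into one prefactor.
Ratio: r(k) = (-1/3) * (k+5/4) / [(k+1)] - rational in k, leading ratio (-1/3); with t_0 = -5/11, classification follows.


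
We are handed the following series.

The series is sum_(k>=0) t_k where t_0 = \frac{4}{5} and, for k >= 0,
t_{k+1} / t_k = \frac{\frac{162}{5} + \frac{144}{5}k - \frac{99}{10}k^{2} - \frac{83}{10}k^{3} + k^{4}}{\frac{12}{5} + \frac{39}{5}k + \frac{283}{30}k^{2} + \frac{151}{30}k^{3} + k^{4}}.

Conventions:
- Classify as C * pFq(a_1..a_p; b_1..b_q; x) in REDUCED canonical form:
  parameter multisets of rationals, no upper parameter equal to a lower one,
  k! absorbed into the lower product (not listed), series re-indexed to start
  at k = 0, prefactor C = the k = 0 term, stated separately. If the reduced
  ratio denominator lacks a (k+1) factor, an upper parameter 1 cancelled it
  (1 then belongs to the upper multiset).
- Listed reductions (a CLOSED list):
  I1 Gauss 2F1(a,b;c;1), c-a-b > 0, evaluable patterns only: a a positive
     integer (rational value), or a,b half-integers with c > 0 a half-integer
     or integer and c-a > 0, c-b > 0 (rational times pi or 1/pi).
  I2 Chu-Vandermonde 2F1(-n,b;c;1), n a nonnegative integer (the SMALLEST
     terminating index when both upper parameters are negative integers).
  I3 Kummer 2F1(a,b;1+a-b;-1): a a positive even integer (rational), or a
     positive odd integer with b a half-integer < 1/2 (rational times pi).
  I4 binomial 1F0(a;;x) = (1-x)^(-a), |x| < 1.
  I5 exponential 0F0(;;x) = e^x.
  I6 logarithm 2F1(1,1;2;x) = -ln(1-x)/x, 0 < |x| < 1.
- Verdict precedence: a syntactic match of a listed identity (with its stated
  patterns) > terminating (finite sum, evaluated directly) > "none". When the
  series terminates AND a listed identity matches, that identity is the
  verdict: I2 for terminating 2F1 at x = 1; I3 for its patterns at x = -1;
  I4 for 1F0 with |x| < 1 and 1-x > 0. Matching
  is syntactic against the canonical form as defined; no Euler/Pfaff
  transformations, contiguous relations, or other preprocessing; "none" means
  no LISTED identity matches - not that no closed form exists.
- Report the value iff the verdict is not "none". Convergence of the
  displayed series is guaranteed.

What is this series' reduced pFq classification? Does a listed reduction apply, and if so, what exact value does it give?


This is \frac{4}{5} * 2F1(-9, -2; \frac{4}{3}; 1) in reduced canonical form. Verdict at x = 1: Vandermonde's identity (I2) matches (terminating 2F1 at x = 1 with n = 2, b = -9, c = \frac{4}{3}). Hence: \frac{1054}{35}.

Key observation: from the first term \frac{4}{5}: the expanded ratio factors over Q; prefactor 4/5, roots give parameters.
Step ratio: r(k) = 1 * (k-9) (k-2) / [(k+\frac{4}{3}) (k+1)] ; factor over Q: parameters, x = 1, and C = \frac{4}{5}.


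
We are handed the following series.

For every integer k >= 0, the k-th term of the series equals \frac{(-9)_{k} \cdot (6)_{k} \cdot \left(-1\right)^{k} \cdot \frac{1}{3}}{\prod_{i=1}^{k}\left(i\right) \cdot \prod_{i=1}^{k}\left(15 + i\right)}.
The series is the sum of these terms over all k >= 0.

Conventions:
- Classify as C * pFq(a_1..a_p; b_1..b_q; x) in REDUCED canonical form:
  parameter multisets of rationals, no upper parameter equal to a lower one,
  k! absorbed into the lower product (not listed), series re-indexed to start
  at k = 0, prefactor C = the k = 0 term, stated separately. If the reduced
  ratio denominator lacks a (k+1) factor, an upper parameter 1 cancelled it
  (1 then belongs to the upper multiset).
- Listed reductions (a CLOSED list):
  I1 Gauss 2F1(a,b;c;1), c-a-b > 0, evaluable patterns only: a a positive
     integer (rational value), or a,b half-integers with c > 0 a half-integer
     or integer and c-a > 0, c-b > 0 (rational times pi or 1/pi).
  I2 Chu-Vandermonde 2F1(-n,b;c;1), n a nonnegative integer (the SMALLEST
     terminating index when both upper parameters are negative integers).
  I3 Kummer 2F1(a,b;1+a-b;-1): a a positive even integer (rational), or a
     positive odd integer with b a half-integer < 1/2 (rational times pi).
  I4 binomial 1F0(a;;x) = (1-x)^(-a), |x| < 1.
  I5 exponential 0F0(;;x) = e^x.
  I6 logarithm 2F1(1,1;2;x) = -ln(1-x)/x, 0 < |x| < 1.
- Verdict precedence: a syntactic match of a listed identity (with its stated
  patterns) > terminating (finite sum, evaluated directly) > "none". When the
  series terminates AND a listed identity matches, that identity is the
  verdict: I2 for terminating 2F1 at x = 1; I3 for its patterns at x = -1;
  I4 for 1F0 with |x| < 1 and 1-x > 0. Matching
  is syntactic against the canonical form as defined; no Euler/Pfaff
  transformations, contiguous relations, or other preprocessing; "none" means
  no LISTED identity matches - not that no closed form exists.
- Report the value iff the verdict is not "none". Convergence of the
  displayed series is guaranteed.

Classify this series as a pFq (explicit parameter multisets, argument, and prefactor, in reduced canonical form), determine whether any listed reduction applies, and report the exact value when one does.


Canonical form: C = \frac{1}{3} times 2F1 with upper {-9, 6}, lower {16}, x = -1. Verdict (x = -1): the Kummer evaluation I3 applies (x = -1; c = 16 equals 1+a-b for upper {-9, 6}: listed pattern). Sum: \frac{91}{12}.

The tell: t_0 being \frac{1}{3}, the lower running product (C = 1/3) is a rising factorial.
Ratio: r(k) = -1 * (k-9) (k+6) / [(k+16) (k+1)] - rational in k. x = -1; t_0 = \frac{1}{3}; negate the roots.


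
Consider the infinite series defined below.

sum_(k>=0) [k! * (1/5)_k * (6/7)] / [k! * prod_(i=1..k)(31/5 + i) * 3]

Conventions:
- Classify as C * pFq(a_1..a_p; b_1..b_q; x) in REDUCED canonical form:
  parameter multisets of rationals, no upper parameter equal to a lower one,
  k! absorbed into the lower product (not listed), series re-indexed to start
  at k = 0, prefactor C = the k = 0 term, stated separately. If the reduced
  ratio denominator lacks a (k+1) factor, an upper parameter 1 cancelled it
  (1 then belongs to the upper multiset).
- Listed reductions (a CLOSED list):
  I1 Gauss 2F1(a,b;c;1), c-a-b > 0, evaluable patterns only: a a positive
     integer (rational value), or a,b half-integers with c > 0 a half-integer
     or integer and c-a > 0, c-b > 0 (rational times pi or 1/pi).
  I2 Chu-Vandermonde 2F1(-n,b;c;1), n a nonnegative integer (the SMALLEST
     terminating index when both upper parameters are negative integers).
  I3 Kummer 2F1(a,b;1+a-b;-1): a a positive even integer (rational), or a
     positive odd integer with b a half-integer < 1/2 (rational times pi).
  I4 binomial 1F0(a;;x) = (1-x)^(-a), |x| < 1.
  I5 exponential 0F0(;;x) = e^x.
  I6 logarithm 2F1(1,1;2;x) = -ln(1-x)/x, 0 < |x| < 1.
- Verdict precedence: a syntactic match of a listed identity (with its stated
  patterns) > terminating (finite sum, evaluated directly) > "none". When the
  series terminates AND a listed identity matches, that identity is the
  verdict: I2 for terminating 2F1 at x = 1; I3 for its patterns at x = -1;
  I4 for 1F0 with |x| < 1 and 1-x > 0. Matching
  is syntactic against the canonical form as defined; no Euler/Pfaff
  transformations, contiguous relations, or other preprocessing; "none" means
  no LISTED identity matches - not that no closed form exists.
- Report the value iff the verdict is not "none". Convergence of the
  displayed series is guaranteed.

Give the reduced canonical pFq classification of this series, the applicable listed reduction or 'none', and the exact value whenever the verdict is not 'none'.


Canonical form: C = 2/7 times 2F1 with upper {1/5, 1}, lower {36/5}, x = 1. Verdict: the Gauss summation I1 matches (x = 1: the Gamma ratio telescopes since c-a-b = 6 > 0 and a = 1 in Z>0). Its exact value is 31/105.

Key step: x = 1 and the lower running product (C = 2/7, x = 1) is a rising factorial.
Ratio: r(k) = 1 * (k+1/5) (k+1) / [(k+36/5) (k+1)] - rational in k. x = 1; t_0 = 2/7; negate the roots.


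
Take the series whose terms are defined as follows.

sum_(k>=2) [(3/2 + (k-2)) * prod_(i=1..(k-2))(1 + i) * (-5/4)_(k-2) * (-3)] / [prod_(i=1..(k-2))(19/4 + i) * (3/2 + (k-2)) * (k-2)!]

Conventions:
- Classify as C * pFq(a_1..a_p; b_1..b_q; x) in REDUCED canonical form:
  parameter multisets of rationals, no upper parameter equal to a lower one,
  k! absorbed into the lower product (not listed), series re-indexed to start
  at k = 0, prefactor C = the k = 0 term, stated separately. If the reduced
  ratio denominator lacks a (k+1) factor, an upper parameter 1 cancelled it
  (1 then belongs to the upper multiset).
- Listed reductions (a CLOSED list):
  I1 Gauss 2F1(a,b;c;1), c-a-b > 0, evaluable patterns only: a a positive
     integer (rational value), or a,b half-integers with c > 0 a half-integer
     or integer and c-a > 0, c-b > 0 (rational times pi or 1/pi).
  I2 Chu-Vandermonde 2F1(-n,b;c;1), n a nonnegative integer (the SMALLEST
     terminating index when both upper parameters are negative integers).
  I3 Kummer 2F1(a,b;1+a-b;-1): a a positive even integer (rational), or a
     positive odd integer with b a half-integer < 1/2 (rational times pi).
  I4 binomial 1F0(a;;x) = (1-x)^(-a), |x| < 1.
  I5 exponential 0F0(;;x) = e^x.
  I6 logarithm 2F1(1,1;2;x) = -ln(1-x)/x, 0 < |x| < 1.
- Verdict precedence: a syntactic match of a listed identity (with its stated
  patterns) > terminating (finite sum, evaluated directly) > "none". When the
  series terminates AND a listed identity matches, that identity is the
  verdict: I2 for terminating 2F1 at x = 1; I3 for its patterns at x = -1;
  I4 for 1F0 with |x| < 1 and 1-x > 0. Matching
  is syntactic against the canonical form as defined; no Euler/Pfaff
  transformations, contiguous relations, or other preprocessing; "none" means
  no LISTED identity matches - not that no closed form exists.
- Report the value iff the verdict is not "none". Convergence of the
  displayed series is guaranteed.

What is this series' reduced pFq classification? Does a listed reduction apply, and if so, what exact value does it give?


Classification (C = -3): 2F1 with upper {-5/4, 2}, lower {23/4}, argument x = 1. Verdict at x = 1: Gauss's theorem (I1) matches (x = 1: the Gamma ratio telescopes since c-a-b = 5 > 0 and a = 2 in Z>0). Value: -57/32.

The tell: t_0 = -3 here, and the lower running product (C = -3) is a rising factorial.
Ratio: r(k) = 1 * (k-5/4) (k+2) / [(k+23/4) (k+1)] - poly over poly, x = 1 from leading terms; C = -3 at k = 0.


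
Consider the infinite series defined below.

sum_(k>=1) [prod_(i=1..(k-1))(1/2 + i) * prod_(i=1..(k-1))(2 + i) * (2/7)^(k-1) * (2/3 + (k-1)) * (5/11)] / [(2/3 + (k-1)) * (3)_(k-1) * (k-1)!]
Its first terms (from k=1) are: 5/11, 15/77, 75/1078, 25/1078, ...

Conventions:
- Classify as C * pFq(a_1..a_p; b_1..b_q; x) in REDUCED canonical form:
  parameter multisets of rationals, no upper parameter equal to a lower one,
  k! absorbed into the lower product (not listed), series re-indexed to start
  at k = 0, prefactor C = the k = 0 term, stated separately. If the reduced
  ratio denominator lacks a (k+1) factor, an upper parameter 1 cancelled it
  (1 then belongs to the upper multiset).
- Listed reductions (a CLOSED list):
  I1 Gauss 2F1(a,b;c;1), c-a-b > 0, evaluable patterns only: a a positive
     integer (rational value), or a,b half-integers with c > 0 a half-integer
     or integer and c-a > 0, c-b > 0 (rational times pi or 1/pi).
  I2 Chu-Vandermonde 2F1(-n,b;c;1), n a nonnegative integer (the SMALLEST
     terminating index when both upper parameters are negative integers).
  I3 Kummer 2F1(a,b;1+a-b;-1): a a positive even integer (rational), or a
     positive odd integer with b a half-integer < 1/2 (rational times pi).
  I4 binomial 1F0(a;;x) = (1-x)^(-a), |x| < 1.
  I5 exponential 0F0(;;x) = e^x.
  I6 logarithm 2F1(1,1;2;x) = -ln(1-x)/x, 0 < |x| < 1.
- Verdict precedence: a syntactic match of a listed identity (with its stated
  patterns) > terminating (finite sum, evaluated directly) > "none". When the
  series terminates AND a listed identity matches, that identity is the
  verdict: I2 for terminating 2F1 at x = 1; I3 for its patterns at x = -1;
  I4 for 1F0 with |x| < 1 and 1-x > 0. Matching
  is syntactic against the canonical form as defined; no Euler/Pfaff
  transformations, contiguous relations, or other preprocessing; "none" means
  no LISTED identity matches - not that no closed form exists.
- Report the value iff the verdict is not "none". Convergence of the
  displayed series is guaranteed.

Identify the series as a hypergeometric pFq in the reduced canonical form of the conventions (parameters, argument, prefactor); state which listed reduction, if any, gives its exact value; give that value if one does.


At argument 2/7: a 1F0 with upper {3/2}, lower {-}, scaled by C = 5/11. Verdict (x = 2/7): the I4 binomial reduction applies (the 1F0 binomial series: exponent -3/2, x = 2/7). Value: (5/11) * (5/7)^(-3/2).

The tell: t_0 = 5/11 here, and the running product (C = 5/11) telescopes to a rising factorial.
Consecutive-term ratio: r(k) = (2/7) * (k+3/2) / [(k+1)] - rational; roots negated = parameters, x = (2/7), C = 5/11.


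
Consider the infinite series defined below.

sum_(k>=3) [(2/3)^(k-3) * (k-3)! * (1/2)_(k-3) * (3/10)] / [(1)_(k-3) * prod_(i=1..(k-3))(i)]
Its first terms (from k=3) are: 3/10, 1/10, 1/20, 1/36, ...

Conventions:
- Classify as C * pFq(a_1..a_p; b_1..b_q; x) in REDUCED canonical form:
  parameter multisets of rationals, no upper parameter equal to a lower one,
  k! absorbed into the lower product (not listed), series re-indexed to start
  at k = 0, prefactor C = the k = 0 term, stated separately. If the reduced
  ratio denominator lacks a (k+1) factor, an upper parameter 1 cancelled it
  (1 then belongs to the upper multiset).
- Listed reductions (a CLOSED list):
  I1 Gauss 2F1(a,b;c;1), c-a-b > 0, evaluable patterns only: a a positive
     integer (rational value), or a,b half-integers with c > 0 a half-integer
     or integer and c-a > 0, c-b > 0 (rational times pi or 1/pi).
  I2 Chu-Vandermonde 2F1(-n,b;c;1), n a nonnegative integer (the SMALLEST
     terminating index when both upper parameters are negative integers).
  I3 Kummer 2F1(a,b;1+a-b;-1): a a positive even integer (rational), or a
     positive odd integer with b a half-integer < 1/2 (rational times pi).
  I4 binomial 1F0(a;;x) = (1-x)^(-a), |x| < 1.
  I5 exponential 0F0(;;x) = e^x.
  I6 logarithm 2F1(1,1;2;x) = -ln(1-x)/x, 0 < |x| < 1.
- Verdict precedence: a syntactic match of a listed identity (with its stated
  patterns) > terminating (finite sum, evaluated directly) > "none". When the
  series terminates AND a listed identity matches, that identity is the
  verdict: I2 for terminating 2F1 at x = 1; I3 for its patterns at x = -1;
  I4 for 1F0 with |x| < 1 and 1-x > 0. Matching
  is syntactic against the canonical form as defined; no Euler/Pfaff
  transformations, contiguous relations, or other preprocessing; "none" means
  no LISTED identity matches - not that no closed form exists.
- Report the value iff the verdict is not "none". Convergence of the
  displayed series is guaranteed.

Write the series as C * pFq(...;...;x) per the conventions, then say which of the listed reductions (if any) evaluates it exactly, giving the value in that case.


Classification (C = 3/10): 1F0 with upper {1/2}, lower {-}, argument x = 2/3. Verdict: binomial (I4) matches (the 1F0 binomial series: exponent -1/2, x = 2/3). Exact value: (3/10) * (1/3)^(-1/2).

Key step: x = (2/3) and the lower running product (C = 3/10, x = 2/3) is a rising factorial.
Consecutive-term ratio: r(k) = (2/3) * (k+1/2) / [(k+1)] - rational in k. x = (2/3); t_0 = 3/10; negate the roots.
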